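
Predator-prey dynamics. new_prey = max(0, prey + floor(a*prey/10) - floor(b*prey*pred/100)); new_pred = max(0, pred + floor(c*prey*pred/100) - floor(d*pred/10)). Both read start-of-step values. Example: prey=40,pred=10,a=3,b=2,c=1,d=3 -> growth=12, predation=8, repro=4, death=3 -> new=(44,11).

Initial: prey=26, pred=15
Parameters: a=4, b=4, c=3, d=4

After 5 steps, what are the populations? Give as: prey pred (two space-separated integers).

Answer: 2 13

Derivation:
Step 1: prey: 26+10-15=21; pred: 15+11-6=20
Step 2: prey: 21+8-16=13; pred: 20+12-8=24
Step 3: prey: 13+5-12=6; pred: 24+9-9=24
Step 4: prey: 6+2-5=3; pred: 24+4-9=19
Step 5: prey: 3+1-2=2; pred: 19+1-7=13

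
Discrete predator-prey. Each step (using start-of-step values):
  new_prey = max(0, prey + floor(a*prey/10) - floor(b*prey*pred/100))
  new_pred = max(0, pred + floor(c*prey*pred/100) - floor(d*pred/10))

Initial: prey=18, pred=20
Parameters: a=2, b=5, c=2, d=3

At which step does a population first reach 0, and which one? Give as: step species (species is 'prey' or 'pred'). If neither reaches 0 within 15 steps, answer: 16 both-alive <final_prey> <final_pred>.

Step 1: prey: 18+3-18=3; pred: 20+7-6=21
Step 2: prey: 3+0-3=0; pred: 21+1-6=16
First extinction: prey at step 2

Answer: 2 prey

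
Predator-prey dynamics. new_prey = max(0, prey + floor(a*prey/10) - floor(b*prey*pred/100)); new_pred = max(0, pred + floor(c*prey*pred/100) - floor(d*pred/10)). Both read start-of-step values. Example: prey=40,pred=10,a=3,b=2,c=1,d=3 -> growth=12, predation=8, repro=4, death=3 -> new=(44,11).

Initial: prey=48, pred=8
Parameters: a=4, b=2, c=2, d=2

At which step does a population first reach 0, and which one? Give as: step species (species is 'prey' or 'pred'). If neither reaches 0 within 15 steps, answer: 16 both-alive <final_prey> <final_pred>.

Answer: 5 prey

Derivation:
Step 1: prey: 48+19-7=60; pred: 8+7-1=14
Step 2: prey: 60+24-16=68; pred: 14+16-2=28
Step 3: prey: 68+27-38=57; pred: 28+38-5=61
Step 4: prey: 57+22-69=10; pred: 61+69-12=118
Step 5: prey: 10+4-23=0; pred: 118+23-23=118
First extinction: prey at step 5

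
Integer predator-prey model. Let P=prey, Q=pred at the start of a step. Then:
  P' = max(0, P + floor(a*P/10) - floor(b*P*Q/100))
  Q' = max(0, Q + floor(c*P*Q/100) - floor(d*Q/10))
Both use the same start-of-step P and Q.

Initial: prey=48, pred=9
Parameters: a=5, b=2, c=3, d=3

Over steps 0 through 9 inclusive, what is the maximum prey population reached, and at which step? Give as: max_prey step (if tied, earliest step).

Answer: 72 2

Derivation:
Step 1: prey: 48+24-8=64; pred: 9+12-2=19
Step 2: prey: 64+32-24=72; pred: 19+36-5=50
Step 3: prey: 72+36-72=36; pred: 50+108-15=143
Step 4: prey: 36+18-102=0; pred: 143+154-42=255
Step 5: prey: 0+0-0=0; pred: 255+0-76=179
Step 6: prey: 0+0-0=0; pred: 179+0-53=126
Step 7: prey: 0+0-0=0; pred: 126+0-37=89
Step 8: prey: 0+0-0=0; pred: 89+0-26=63
Step 9: prey: 0+0-0=0; pred: 63+0-18=45
Max prey = 72 at step 2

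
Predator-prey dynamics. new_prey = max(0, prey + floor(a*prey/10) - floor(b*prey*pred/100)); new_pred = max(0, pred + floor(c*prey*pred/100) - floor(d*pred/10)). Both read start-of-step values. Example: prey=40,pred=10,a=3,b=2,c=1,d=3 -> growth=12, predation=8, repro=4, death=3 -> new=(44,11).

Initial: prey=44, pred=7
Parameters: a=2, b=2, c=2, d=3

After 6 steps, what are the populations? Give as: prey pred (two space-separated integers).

Step 1: prey: 44+8-6=46; pred: 7+6-2=11
Step 2: prey: 46+9-10=45; pred: 11+10-3=18
Step 3: prey: 45+9-16=38; pred: 18+16-5=29
Step 4: prey: 38+7-22=23; pred: 29+22-8=43
Step 5: prey: 23+4-19=8; pred: 43+19-12=50
Step 6: prey: 8+1-8=1; pred: 50+8-15=43

Answer: 1 43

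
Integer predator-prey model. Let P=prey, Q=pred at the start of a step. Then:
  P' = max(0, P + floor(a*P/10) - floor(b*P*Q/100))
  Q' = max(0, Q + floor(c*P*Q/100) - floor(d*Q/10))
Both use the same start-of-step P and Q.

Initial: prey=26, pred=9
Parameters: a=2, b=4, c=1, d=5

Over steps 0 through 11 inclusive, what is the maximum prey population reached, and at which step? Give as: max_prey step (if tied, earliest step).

Step 1: prey: 26+5-9=22; pred: 9+2-4=7
Step 2: prey: 22+4-6=20; pred: 7+1-3=5
Step 3: prey: 20+4-4=20; pred: 5+1-2=4
Step 4: prey: 20+4-3=21; pred: 4+0-2=2
Step 5: prey: 21+4-1=24; pred: 2+0-1=1
Step 6: prey: 24+4-0=28; pred: 1+0-0=1
Step 7: prey: 28+5-1=32; pred: 1+0-0=1
Step 8: prey: 32+6-1=37; pred: 1+0-0=1
Step 9: prey: 37+7-1=43; pred: 1+0-0=1
Step 10: prey: 43+8-1=50; pred: 1+0-0=1
Step 11: prey: 50+10-2=58; pred: 1+0-0=1
Max prey = 58 at step 11

Answer: 58 11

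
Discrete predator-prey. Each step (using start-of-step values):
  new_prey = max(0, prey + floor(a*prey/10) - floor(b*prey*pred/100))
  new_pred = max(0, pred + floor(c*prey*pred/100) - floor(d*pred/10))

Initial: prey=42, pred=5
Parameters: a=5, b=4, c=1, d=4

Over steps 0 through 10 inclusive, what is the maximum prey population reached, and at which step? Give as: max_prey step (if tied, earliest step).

Answer: 133 5

Derivation:
Step 1: prey: 42+21-8=55; pred: 5+2-2=5
Step 2: prey: 55+27-11=71; pred: 5+2-2=5
Step 3: prey: 71+35-14=92; pred: 5+3-2=6
Step 4: prey: 92+46-22=116; pred: 6+5-2=9
Step 5: prey: 116+58-41=133; pred: 9+10-3=16
Step 6: prey: 133+66-85=114; pred: 16+21-6=31
Step 7: prey: 114+57-141=30; pred: 31+35-12=54
Step 8: prey: 30+15-64=0; pred: 54+16-21=49
Step 9: prey: 0+0-0=0; pred: 49+0-19=30
Step 10: prey: 0+0-0=0; pred: 30+0-12=18
Max prey = 133 at step 5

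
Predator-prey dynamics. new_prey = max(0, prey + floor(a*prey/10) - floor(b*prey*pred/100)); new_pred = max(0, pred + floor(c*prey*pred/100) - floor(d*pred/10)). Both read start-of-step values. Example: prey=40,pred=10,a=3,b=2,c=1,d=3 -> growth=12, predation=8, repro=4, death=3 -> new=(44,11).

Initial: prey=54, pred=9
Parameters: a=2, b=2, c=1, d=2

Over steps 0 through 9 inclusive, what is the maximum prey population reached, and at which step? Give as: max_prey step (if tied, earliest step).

Step 1: prey: 54+10-9=55; pred: 9+4-1=12
Step 2: prey: 55+11-13=53; pred: 12+6-2=16
Step 3: prey: 53+10-16=47; pred: 16+8-3=21
Step 4: prey: 47+9-19=37; pred: 21+9-4=26
Step 5: prey: 37+7-19=25; pred: 26+9-5=30
Step 6: prey: 25+5-15=15; pred: 30+7-6=31
Step 7: prey: 15+3-9=9; pred: 31+4-6=29
Step 8: prey: 9+1-5=5; pred: 29+2-5=26
Step 9: prey: 5+1-2=4; pred: 26+1-5=22
Max prey = 55 at step 1

Answer: 55 1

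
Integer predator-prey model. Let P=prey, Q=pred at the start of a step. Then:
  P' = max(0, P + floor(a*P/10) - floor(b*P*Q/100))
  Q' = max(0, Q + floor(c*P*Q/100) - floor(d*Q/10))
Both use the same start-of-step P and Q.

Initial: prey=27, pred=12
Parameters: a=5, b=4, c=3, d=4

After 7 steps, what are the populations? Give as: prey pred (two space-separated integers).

Step 1: prey: 27+13-12=28; pred: 12+9-4=17
Step 2: prey: 28+14-19=23; pred: 17+14-6=25
Step 3: prey: 23+11-23=11; pred: 25+17-10=32
Step 4: prey: 11+5-14=2; pred: 32+10-12=30
Step 5: prey: 2+1-2=1; pred: 30+1-12=19
Step 6: prey: 1+0-0=1; pred: 19+0-7=12
Step 7: prey: 1+0-0=1; pred: 12+0-4=8

Answer: 1 8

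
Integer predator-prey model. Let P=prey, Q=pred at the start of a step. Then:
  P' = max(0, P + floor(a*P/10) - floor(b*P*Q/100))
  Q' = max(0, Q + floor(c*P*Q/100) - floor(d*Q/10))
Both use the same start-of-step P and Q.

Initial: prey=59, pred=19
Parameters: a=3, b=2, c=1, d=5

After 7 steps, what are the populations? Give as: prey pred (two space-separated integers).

Answer: 33 11

Derivation:
Step 1: prey: 59+17-22=54; pred: 19+11-9=21
Step 2: prey: 54+16-22=48; pred: 21+11-10=22
Step 3: prey: 48+14-21=41; pred: 22+10-11=21
Step 4: prey: 41+12-17=36; pred: 21+8-10=19
Step 5: prey: 36+10-13=33; pred: 19+6-9=16
Step 6: prey: 33+9-10=32; pred: 16+5-8=13
Step 7: prey: 32+9-8=33; pred: 13+4-6=11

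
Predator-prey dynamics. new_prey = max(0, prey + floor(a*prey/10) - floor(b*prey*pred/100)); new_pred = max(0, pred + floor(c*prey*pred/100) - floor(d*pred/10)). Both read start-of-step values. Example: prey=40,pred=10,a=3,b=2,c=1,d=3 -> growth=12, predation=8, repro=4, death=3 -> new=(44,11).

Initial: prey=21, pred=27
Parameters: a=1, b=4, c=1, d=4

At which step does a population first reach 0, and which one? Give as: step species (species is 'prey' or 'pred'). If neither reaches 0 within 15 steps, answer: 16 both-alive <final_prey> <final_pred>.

Answer: 16 both-alive 1 2

Derivation:
Step 1: prey: 21+2-22=1; pred: 27+5-10=22
Step 2: prey: 1+0-0=1; pred: 22+0-8=14
Step 3: prey: 1+0-0=1; pred: 14+0-5=9
Step 4: prey: 1+0-0=1; pred: 9+0-3=6
Step 5: prey: 1+0-0=1; pred: 6+0-2=4
Step 6: prey: 1+0-0=1; pred: 4+0-1=3
Step 7: prey: 1+0-0=1; pred: 3+0-1=2
Step 8: prey: 1+0-0=1; pred: 2+0-0=2
Steps 9-15: state stable at prey=1, pred=2 (no change)
No extinction within 15 steps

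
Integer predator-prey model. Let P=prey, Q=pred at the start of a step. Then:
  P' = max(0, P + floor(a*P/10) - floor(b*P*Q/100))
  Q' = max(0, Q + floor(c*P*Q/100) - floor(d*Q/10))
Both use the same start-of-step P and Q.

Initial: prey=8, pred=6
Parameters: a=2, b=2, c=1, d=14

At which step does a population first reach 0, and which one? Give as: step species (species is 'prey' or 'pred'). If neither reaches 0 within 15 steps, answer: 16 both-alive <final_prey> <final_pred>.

Answer: 1 pred

Derivation:
Step 1: prey: 8+1-0=9; pred: 6+0-8=0
First extinction: pred at step 1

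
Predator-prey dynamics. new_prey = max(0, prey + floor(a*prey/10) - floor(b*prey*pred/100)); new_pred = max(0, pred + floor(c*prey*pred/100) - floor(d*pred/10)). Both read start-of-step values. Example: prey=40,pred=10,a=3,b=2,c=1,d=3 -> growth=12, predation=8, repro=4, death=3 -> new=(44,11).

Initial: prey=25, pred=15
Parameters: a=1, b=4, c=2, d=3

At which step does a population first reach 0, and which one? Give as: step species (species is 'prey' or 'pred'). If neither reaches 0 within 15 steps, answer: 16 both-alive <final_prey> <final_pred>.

Answer: 16 both-alive 1 3

Derivation:
Step 1: prey: 25+2-15=12; pred: 15+7-4=18
Step 2: prey: 12+1-8=5; pred: 18+4-5=17
Step 3: prey: 5+0-3=2; pred: 17+1-5=13
Step 4: prey: 2+0-1=1; pred: 13+0-3=10
Step 5: prey: 1+0-0=1; pred: 10+0-3=7
Step 6: prey: 1+0-0=1; pred: 7+0-2=5
Step 7: prey: 1+0-0=1; pred: 5+0-1=4
Step 8: prey: 1+0-0=1; pred: 4+0-1=3
Step 9: prey: 1+0-0=1; pred: 3+0-0=3
Steps 10-15: state stable at prey=1, pred=3 (no change)
No extinction within 15 steps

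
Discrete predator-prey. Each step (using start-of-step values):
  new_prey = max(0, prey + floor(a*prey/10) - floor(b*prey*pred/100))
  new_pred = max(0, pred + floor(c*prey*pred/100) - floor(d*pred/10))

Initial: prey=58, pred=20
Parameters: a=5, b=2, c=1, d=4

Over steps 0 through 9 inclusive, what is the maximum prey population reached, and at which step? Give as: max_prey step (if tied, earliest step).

Step 1: prey: 58+29-23=64; pred: 20+11-8=23
Step 2: prey: 64+32-29=67; pred: 23+14-9=28
Step 3: prey: 67+33-37=63; pred: 28+18-11=35
Step 4: prey: 63+31-44=50; pred: 35+22-14=43
Step 5: prey: 50+25-43=32; pred: 43+21-17=47
Step 6: prey: 32+16-30=18; pred: 47+15-18=44
Step 7: prey: 18+9-15=12; pred: 44+7-17=34
Step 8: prey: 12+6-8=10; pred: 34+4-13=25
Step 9: prey: 10+5-5=10; pred: 25+2-10=17
Max prey = 67 at step 2

Answer: 67 2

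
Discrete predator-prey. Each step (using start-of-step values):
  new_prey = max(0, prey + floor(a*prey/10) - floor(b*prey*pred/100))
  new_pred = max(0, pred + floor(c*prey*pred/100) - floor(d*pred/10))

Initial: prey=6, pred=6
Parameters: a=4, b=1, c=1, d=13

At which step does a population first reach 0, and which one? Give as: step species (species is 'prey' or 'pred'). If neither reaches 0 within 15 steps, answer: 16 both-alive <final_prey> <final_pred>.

Answer: 1 pred

Derivation:
Step 1: prey: 6+2-0=8; pred: 6+0-7=0
First extinction: pred at step 1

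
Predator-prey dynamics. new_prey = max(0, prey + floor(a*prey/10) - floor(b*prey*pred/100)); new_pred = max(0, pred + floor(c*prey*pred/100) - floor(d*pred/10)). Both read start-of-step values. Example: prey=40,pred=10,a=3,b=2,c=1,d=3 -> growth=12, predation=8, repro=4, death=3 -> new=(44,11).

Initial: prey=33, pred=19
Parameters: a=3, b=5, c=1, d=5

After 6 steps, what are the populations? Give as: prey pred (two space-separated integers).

Step 1: prey: 33+9-31=11; pred: 19+6-9=16
Step 2: prey: 11+3-8=6; pred: 16+1-8=9
Step 3: prey: 6+1-2=5; pred: 9+0-4=5
Step 4: prey: 5+1-1=5; pred: 5+0-2=3
Step 5: prey: 5+1-0=6; pred: 3+0-1=2
Step 6: prey: 6+1-0=7; pred: 2+0-1=1

Answer: 7 1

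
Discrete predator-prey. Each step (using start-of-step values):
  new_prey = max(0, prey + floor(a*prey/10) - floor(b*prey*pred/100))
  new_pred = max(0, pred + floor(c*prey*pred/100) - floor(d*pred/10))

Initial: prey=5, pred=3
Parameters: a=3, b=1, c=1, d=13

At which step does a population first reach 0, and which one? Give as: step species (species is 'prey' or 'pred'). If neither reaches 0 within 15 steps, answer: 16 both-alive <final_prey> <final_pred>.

Step 1: prey: 5+1-0=6; pred: 3+0-3=0
First extinction: pred at step 1

Answer: 1 pred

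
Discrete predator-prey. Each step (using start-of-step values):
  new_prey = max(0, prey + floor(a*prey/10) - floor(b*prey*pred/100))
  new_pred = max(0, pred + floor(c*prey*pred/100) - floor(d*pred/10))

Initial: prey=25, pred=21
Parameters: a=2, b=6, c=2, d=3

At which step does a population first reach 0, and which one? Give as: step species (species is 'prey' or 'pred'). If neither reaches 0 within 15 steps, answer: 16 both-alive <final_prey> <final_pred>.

Answer: 1 prey

Derivation:
Step 1: prey: 25+5-31=0; pred: 21+10-6=25
First extinction: prey at step 1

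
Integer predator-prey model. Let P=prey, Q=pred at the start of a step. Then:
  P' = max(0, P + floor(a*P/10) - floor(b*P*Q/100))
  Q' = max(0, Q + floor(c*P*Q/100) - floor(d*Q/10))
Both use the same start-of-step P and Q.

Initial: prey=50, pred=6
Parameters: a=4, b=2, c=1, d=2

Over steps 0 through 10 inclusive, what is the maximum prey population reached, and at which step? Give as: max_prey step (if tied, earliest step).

Step 1: prey: 50+20-6=64; pred: 6+3-1=8
Step 2: prey: 64+25-10=79; pred: 8+5-1=12
Step 3: prey: 79+31-18=92; pred: 12+9-2=19
Step 4: prey: 92+36-34=94; pred: 19+17-3=33
Step 5: prey: 94+37-62=69; pred: 33+31-6=58
Step 6: prey: 69+27-80=16; pred: 58+40-11=87
Step 7: prey: 16+6-27=0; pred: 87+13-17=83
Step 8: prey: 0+0-0=0; pred: 83+0-16=67
Step 9: prey: 0+0-0=0; pred: 67+0-13=54
Step 10: prey: 0+0-0=0; pred: 54+0-10=44
Max prey = 94 at step 4

Answer: 94 4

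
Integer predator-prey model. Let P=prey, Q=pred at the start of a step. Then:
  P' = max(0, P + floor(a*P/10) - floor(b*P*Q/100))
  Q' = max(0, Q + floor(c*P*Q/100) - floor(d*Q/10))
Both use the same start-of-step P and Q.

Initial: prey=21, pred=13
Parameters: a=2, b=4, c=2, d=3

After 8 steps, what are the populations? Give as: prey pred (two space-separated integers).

Answer: 3 4

Derivation:
Step 1: prey: 21+4-10=15; pred: 13+5-3=15
Step 2: prey: 15+3-9=9; pred: 15+4-4=15
Step 3: prey: 9+1-5=5; pred: 15+2-4=13
Step 4: prey: 5+1-2=4; pred: 13+1-3=11
Step 5: prey: 4+0-1=3; pred: 11+0-3=8
Step 6: prey: 3+0-0=3; pred: 8+0-2=6
Step 7: prey: 3+0-0=3; pred: 6+0-1=5
Step 8: prey: 3+0-0=3; pred: 5+0-1=4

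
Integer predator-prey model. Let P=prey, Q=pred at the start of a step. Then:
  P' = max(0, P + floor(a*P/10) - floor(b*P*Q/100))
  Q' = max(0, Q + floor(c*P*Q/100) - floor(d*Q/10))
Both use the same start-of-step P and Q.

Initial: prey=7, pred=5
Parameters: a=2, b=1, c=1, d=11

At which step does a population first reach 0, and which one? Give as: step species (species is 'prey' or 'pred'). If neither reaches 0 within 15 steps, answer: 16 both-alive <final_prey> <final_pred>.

Step 1: prey: 7+1-0=8; pred: 5+0-5=0
First extinction: pred at step 1

Answer: 1 pred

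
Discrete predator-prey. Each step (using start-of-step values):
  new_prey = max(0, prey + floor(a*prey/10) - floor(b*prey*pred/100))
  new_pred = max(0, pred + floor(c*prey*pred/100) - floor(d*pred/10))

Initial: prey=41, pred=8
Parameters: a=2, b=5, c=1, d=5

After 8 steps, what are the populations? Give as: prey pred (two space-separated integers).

Answer: 41 1

Derivation:
Step 1: prey: 41+8-16=33; pred: 8+3-4=7
Step 2: prey: 33+6-11=28; pred: 7+2-3=6
Step 3: prey: 28+5-8=25; pred: 6+1-3=4
Step 4: prey: 25+5-5=25; pred: 4+1-2=3
Step 5: prey: 25+5-3=27; pred: 3+0-1=2
Step 6: prey: 27+5-2=30; pred: 2+0-1=1
Step 7: prey: 30+6-1=35; pred: 1+0-0=1
Step 8: prey: 35+7-1=41; pred: 1+0-0=1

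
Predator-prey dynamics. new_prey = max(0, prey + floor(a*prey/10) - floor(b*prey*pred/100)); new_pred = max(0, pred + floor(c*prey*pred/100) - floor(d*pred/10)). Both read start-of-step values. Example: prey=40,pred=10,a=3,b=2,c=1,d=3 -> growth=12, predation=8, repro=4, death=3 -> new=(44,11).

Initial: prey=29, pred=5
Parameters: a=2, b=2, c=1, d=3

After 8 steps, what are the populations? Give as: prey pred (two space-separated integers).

Answer: 56 10

Derivation:
Step 1: prey: 29+5-2=32; pred: 5+1-1=5
Step 2: prey: 32+6-3=35; pred: 5+1-1=5
Step 3: prey: 35+7-3=39; pred: 5+1-1=5
Step 4: prey: 39+7-3=43; pred: 5+1-1=5
Step 5: prey: 43+8-4=47; pred: 5+2-1=6
Step 6: prey: 47+9-5=51; pred: 6+2-1=7
Step 7: prey: 51+10-7=54; pred: 7+3-2=8
Step 8: prey: 54+10-8=56; pred: 8+4-2=10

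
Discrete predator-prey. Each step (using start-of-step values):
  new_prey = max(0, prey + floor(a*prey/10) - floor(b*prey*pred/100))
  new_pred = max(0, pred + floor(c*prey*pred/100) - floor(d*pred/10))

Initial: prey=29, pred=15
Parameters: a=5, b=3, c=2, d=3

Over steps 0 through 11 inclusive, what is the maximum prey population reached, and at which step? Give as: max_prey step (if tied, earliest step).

Step 1: prey: 29+14-13=30; pred: 15+8-4=19
Step 2: prey: 30+15-17=28; pred: 19+11-5=25
Step 3: prey: 28+14-21=21; pred: 25+14-7=32
Step 4: prey: 21+10-20=11; pred: 32+13-9=36
Step 5: prey: 11+5-11=5; pred: 36+7-10=33
Step 6: prey: 5+2-4=3; pred: 33+3-9=27
Step 7: prey: 3+1-2=2; pred: 27+1-8=20
Step 8: prey: 2+1-1=2; pred: 20+0-6=14
Step 9: prey: 2+1-0=3; pred: 14+0-4=10
Step 10: prey: 3+1-0=4; pred: 10+0-3=7
Step 11: prey: 4+2-0=6; pred: 7+0-2=5
Max prey = 30 at step 1

Answer: 30 1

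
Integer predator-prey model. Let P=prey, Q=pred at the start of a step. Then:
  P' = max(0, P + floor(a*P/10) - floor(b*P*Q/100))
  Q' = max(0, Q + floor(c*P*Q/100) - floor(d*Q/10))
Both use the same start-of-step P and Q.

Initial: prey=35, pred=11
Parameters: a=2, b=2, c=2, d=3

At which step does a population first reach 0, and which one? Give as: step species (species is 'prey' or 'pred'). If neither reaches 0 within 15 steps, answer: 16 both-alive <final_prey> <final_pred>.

Answer: 16 both-alive 2 3

Derivation:
Step 1: prey: 35+7-7=35; pred: 11+7-3=15
Step 2: prey: 35+7-10=32; pred: 15+10-4=21
Step 3: prey: 32+6-13=25; pred: 21+13-6=28
Step 4: prey: 25+5-14=16; pred: 28+14-8=34
Step 5: prey: 16+3-10=9; pred: 34+10-10=34
Step 6: prey: 9+1-6=4; pred: 34+6-10=30
Step 7: prey: 4+0-2=2; pred: 30+2-9=23
Step 8: prey: 2+0-0=2; pred: 23+0-6=17
Step 9: prey: 2+0-0=2; pred: 17+0-5=12
Step 10: prey: 2+0-0=2; pred: 12+0-3=9
Step 11: prey: 2+0-0=2; pred: 9+0-2=7
Step 12: prey: 2+0-0=2; pred: 7+0-2=5
Step 13: prey: 2+0-0=2; pred: 5+0-1=4
Step 14: prey: 2+0-0=2; pred: 4+0-1=3
Step 15: prey: 2+0-0=2; pred: 3+0-0=3
No extinction within 15 steps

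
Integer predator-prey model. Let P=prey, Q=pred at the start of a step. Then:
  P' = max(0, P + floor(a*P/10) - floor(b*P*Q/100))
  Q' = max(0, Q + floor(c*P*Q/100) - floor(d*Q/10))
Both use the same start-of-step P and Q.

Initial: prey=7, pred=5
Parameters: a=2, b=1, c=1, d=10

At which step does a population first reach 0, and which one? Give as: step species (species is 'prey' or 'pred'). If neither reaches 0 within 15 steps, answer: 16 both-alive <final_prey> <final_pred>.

Step 1: prey: 7+1-0=8; pred: 5+0-5=0
First extinction: pred at step 1

Answer: 1 pred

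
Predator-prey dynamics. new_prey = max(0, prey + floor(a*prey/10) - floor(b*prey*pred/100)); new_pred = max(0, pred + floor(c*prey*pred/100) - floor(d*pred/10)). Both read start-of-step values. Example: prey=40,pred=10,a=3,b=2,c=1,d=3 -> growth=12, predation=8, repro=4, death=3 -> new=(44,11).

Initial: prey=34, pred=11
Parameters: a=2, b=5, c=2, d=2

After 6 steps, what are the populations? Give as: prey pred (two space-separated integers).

Answer: 1 11

Derivation:
Step 1: prey: 34+6-18=22; pred: 11+7-2=16
Step 2: prey: 22+4-17=9; pred: 16+7-3=20
Step 3: prey: 9+1-9=1; pred: 20+3-4=19
Step 4: prey: 1+0-0=1; pred: 19+0-3=16
Step 5: prey: 1+0-0=1; pred: 16+0-3=13
Step 6: prey: 1+0-0=1; pred: 13+0-2=11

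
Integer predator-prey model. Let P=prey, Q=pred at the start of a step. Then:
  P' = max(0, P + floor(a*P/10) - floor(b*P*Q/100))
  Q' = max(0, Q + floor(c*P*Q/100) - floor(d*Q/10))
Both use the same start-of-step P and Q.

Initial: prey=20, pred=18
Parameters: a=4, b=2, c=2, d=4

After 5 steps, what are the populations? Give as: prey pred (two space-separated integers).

Answer: 24 21

Derivation:
Step 1: prey: 20+8-7=21; pred: 18+7-7=18
Step 2: prey: 21+8-7=22; pred: 18+7-7=18
Step 3: prey: 22+8-7=23; pred: 18+7-7=18
Step 4: prey: 23+9-8=24; pred: 18+8-7=19
Step 5: prey: 24+9-9=24; pred: 19+9-7=21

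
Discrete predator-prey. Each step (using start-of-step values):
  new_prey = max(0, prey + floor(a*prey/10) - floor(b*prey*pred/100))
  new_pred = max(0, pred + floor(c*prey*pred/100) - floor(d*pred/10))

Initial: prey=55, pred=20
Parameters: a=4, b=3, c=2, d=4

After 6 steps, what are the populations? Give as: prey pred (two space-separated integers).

Answer: 0 11

Derivation:
Step 1: prey: 55+22-33=44; pred: 20+22-8=34
Step 2: prey: 44+17-44=17; pred: 34+29-13=50
Step 3: prey: 17+6-25=0; pred: 50+17-20=47
Step 4: prey: 0+0-0=0; pred: 47+0-18=29
Step 5: prey: 0+0-0=0; pred: 29+0-11=18
Step 6: prey: 0+0-0=0; pred: 18+0-7=11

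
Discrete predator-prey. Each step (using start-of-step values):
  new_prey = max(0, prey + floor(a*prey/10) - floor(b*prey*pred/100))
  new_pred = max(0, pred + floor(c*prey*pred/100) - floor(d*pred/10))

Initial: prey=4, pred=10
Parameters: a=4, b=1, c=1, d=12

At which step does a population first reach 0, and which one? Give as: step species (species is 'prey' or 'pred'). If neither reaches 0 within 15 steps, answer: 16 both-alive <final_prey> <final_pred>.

Step 1: prey: 4+1-0=5; pred: 10+0-12=0
First extinction: pred at step 1

Answer: 1 pred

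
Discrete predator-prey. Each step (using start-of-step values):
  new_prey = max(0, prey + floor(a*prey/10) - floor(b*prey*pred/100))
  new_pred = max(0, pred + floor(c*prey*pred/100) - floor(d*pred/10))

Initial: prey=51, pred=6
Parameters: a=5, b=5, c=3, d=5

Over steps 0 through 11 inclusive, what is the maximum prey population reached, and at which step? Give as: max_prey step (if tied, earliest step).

Step 1: prey: 51+25-15=61; pred: 6+9-3=12
Step 2: prey: 61+30-36=55; pred: 12+21-6=27
Step 3: prey: 55+27-74=8; pred: 27+44-13=58
Step 4: prey: 8+4-23=0; pred: 58+13-29=42
Step 5: prey: 0+0-0=0; pred: 42+0-21=21
Step 6: prey: 0+0-0=0; pred: 21+0-10=11
Step 7: prey: 0+0-0=0; pred: 11+0-5=6
Step 8: prey: 0+0-0=0; pred: 6+0-3=3
Step 9: prey: 0+0-0=0; pred: 3+0-1=2
Step 10: prey: 0+0-0=0; pred: 2+0-1=1
Step 11: prey: 0+0-0=0; pred: 1+0-0=1
Max prey = 61 at step 1

Answer: 61 1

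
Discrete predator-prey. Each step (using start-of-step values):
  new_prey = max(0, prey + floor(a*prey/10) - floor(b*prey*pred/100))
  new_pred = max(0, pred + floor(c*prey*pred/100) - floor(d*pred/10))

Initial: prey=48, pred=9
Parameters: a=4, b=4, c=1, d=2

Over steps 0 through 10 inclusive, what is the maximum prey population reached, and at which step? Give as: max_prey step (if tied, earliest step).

Answer: 50 1

Derivation:
Step 1: prey: 48+19-17=50; pred: 9+4-1=12
Step 2: prey: 50+20-24=46; pred: 12+6-2=16
Step 3: prey: 46+18-29=35; pred: 16+7-3=20
Step 4: prey: 35+14-28=21; pred: 20+7-4=23
Step 5: prey: 21+8-19=10; pred: 23+4-4=23
Step 6: prey: 10+4-9=5; pred: 23+2-4=21
Step 7: prey: 5+2-4=3; pred: 21+1-4=18
Step 8: prey: 3+1-2=2; pred: 18+0-3=15
Step 9: prey: 2+0-1=1; pred: 15+0-3=12
Step 10: prey: 1+0-0=1; pred: 12+0-2=10
Max prey = 50 at step 1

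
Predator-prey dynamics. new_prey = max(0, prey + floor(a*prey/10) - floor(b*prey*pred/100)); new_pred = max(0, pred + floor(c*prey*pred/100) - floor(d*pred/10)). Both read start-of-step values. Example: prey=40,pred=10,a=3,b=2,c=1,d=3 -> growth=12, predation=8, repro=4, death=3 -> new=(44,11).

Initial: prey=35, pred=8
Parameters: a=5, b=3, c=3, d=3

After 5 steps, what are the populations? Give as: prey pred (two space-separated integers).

Answer: 0 70

Derivation:
Step 1: prey: 35+17-8=44; pred: 8+8-2=14
Step 2: prey: 44+22-18=48; pred: 14+18-4=28
Step 3: prey: 48+24-40=32; pred: 28+40-8=60
Step 4: prey: 32+16-57=0; pred: 60+57-18=99
Step 5: prey: 0+0-0=0; pred: 99+0-29=70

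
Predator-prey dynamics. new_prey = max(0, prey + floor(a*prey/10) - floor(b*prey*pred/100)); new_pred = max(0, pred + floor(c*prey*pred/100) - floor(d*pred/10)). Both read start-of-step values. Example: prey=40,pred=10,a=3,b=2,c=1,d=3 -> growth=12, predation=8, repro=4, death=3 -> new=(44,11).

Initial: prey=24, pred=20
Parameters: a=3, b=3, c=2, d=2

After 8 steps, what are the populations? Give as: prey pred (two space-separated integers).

Step 1: prey: 24+7-14=17; pred: 20+9-4=25
Step 2: prey: 17+5-12=10; pred: 25+8-5=28
Step 3: prey: 10+3-8=5; pred: 28+5-5=28
Step 4: prey: 5+1-4=2; pred: 28+2-5=25
Step 5: prey: 2+0-1=1; pred: 25+1-5=21
Step 6: prey: 1+0-0=1; pred: 21+0-4=17
Step 7: prey: 1+0-0=1; pred: 17+0-3=14
Step 8: prey: 1+0-0=1; pred: 14+0-2=12

Answer: 1 12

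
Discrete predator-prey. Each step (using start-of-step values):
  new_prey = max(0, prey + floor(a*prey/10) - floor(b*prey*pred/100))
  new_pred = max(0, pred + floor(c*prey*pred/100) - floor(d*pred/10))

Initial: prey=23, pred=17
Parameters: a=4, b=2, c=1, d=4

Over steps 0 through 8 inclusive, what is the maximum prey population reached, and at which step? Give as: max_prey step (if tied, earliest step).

Step 1: prey: 23+9-7=25; pred: 17+3-6=14
Step 2: prey: 25+10-7=28; pred: 14+3-5=12
Step 3: prey: 28+11-6=33; pred: 12+3-4=11
Step 4: prey: 33+13-7=39; pred: 11+3-4=10
Step 5: prey: 39+15-7=47; pred: 10+3-4=9
Step 6: prey: 47+18-8=57; pred: 9+4-3=10
Step 7: prey: 57+22-11=68; pred: 10+5-4=11
Step 8: prey: 68+27-14=81; pred: 11+7-4=14
Max prey = 81 at step 8

Answer: 81 8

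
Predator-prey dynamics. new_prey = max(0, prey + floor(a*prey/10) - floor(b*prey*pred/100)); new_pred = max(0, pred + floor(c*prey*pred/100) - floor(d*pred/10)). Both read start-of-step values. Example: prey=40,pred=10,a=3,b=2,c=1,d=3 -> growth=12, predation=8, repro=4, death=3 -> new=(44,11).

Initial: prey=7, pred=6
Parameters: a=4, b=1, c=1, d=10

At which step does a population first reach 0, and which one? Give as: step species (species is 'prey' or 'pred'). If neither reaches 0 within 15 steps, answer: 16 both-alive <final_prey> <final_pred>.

Step 1: prey: 7+2-0=9; pred: 6+0-6=0
First extinction: pred at step 1

Answer: 1 pred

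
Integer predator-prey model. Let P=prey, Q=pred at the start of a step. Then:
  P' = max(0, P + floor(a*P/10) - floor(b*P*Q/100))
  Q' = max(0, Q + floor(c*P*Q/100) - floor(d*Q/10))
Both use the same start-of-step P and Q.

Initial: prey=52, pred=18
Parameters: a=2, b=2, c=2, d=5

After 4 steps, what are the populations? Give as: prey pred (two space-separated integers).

Answer: 5 30

Derivation:
Step 1: prey: 52+10-18=44; pred: 18+18-9=27
Step 2: prey: 44+8-23=29; pred: 27+23-13=37
Step 3: prey: 29+5-21=13; pred: 37+21-18=40
Step 4: prey: 13+2-10=5; pred: 40+10-20=30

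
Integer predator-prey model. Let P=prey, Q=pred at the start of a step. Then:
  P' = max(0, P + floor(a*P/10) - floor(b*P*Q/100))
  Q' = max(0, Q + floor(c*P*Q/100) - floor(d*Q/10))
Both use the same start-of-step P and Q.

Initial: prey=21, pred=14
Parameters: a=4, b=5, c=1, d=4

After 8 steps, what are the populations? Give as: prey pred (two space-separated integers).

Answer: 39 2

Derivation:
Step 1: prey: 21+8-14=15; pred: 14+2-5=11
Step 2: prey: 15+6-8=13; pred: 11+1-4=8
Step 3: prey: 13+5-5=13; pred: 8+1-3=6
Step 4: prey: 13+5-3=15; pred: 6+0-2=4
Step 5: prey: 15+6-3=18; pred: 4+0-1=3
Step 6: prey: 18+7-2=23; pred: 3+0-1=2
Step 7: prey: 23+9-2=30; pred: 2+0-0=2
Step 8: prey: 30+12-3=39; pred: 2+0-0=2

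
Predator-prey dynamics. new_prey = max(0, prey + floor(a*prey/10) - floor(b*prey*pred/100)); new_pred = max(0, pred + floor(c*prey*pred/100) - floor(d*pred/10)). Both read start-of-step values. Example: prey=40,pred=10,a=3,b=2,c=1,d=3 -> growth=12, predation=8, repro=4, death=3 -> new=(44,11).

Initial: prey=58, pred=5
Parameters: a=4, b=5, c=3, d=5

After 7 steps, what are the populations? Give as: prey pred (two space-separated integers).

Answer: 0 4

Derivation:
Step 1: prey: 58+23-14=67; pred: 5+8-2=11
Step 2: prey: 67+26-36=57; pred: 11+22-5=28
Step 3: prey: 57+22-79=0; pred: 28+47-14=61
Step 4: prey: 0+0-0=0; pred: 61+0-30=31
Step 5: prey: 0+0-0=0; pred: 31+0-15=16
Step 6: prey: 0+0-0=0; pred: 16+0-8=8
Step 7: prey: 0+0-0=0; pred: 8+0-4=4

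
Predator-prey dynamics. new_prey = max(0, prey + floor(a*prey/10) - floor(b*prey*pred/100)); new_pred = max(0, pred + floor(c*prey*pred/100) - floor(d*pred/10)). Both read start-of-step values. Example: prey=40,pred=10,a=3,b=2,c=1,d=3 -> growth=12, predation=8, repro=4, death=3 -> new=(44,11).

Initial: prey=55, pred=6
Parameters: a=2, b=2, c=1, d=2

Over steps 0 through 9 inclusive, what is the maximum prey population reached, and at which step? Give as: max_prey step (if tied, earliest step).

Step 1: prey: 55+11-6=60; pred: 6+3-1=8
Step 2: prey: 60+12-9=63; pred: 8+4-1=11
Step 3: prey: 63+12-13=62; pred: 11+6-2=15
Step 4: prey: 62+12-18=56; pred: 15+9-3=21
Step 5: prey: 56+11-23=44; pred: 21+11-4=28
Step 6: prey: 44+8-24=28; pred: 28+12-5=35
Step 7: prey: 28+5-19=14; pred: 35+9-7=37
Step 8: prey: 14+2-10=6; pred: 37+5-7=35
Step 9: prey: 6+1-4=3; pred: 35+2-7=30
Max prey = 63 at step 2

Answer: 63 2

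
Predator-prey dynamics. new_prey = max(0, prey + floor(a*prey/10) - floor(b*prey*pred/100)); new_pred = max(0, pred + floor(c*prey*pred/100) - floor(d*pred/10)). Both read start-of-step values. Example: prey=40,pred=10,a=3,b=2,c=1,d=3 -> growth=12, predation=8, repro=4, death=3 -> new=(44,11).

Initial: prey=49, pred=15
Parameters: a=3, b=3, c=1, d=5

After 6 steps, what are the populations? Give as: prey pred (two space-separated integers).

Step 1: prey: 49+14-22=41; pred: 15+7-7=15
Step 2: prey: 41+12-18=35; pred: 15+6-7=14
Step 3: prey: 35+10-14=31; pred: 14+4-7=11
Step 4: prey: 31+9-10=30; pred: 11+3-5=9
Step 5: prey: 30+9-8=31; pred: 9+2-4=7
Step 6: prey: 31+9-6=34; pred: 7+2-3=6

Answer: 34 6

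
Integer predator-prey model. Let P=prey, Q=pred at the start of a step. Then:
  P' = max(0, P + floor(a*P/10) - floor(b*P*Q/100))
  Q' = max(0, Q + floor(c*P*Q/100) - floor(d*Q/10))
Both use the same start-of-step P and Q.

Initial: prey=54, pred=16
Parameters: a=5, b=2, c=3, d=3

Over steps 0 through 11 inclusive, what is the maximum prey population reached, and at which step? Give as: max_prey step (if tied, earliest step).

Step 1: prey: 54+27-17=64; pred: 16+25-4=37
Step 2: prey: 64+32-47=49; pred: 37+71-11=97
Step 3: prey: 49+24-95=0; pred: 97+142-29=210
Step 4: prey: 0+0-0=0; pred: 210+0-63=147
Step 5: prey: 0+0-0=0; pred: 147+0-44=103
Step 6: prey: 0+0-0=0; pred: 103+0-30=73
Step 7: prey: 0+0-0=0; pred: 73+0-21=52
Step 8: prey: 0+0-0=0; pred: 52+0-15=37
Step 9: prey: 0+0-0=0; pred: 37+0-11=26
Step 10: prey: 0+0-0=0; pred: 26+0-7=19
Step 11: prey: 0+0-0=0; pred: 19+0-5=14
Max prey = 64 at step 1

Answer: 64 1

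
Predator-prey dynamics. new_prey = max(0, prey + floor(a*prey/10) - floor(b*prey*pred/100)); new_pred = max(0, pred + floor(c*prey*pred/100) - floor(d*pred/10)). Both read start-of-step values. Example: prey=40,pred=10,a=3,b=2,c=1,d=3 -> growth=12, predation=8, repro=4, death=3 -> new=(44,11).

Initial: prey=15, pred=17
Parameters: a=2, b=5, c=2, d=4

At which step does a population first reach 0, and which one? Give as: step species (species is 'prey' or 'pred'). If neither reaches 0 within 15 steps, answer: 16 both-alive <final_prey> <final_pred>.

Step 1: prey: 15+3-12=6; pred: 17+5-6=16
Step 2: prey: 6+1-4=3; pred: 16+1-6=11
Step 3: prey: 3+0-1=2; pred: 11+0-4=7
Step 4: prey: 2+0-0=2; pred: 7+0-2=5
Step 5: prey: 2+0-0=2; pred: 5+0-2=3
Step 6: prey: 2+0-0=2; pred: 3+0-1=2
Step 7: prey: 2+0-0=2; pred: 2+0-0=2
Steps 8-15: state stable at prey=2, pred=2 (no change)
No extinction within 15 steps

Answer: 16 both-alive 2 2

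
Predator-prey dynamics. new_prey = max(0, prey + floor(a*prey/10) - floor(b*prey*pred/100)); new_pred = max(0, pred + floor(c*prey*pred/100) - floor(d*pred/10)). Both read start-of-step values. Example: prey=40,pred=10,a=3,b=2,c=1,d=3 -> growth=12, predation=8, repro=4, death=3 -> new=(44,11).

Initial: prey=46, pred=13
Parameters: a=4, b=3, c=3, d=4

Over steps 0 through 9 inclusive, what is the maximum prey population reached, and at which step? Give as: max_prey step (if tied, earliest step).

Answer: 47 1

Derivation:
Step 1: prey: 46+18-17=47; pred: 13+17-5=25
Step 2: prey: 47+18-35=30; pred: 25+35-10=50
Step 3: prey: 30+12-45=0; pred: 50+45-20=75
Step 4: prey: 0+0-0=0; pred: 75+0-30=45
Step 5: prey: 0+0-0=0; pred: 45+0-18=27
Step 6: prey: 0+0-0=0; pred: 27+0-10=17
Step 7: prey: 0+0-0=0; pred: 17+0-6=11
Step 8: prey: 0+0-0=0; pred: 11+0-4=7
Step 9: prey: 0+0-0=0; pred: 7+0-2=5
Max prey = 47 at step 1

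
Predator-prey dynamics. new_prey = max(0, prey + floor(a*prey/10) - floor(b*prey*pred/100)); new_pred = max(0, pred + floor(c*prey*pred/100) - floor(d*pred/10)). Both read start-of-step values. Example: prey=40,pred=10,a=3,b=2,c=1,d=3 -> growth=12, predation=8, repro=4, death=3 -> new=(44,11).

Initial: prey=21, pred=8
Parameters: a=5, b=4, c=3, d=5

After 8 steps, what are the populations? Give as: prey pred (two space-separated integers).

Step 1: prey: 21+10-6=25; pred: 8+5-4=9
Step 2: prey: 25+12-9=28; pred: 9+6-4=11
Step 3: prey: 28+14-12=30; pred: 11+9-5=15
Step 4: prey: 30+15-18=27; pred: 15+13-7=21
Step 5: prey: 27+13-22=18; pred: 21+17-10=28
Step 6: prey: 18+9-20=7; pred: 28+15-14=29
Step 7: prey: 7+3-8=2; pred: 29+6-14=21
Step 8: prey: 2+1-1=2; pred: 21+1-10=12

Answer: 2 12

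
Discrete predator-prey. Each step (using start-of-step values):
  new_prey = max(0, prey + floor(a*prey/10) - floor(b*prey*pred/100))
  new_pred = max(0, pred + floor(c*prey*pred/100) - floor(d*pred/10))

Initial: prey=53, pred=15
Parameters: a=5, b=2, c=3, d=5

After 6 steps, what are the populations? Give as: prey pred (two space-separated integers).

Answer: 0 21

Derivation:
Step 1: prey: 53+26-15=64; pred: 15+23-7=31
Step 2: prey: 64+32-39=57; pred: 31+59-15=75
Step 3: prey: 57+28-85=0; pred: 75+128-37=166
Step 4: prey: 0+0-0=0; pred: 166+0-83=83
Step 5: prey: 0+0-0=0; pred: 83+0-41=42
Step 6: prey: 0+0-0=0; pred: 42+0-21=21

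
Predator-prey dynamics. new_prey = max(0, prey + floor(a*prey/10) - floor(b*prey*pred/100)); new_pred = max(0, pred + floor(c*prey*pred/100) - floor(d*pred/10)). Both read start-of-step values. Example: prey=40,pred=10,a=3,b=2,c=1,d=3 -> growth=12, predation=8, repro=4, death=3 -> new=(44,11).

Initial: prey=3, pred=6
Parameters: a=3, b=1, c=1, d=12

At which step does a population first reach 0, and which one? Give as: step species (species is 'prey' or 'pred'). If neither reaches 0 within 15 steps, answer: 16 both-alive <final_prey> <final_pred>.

Step 1: prey: 3+0-0=3; pred: 6+0-7=0
First extinction: pred at step 1

Answer: 1 pred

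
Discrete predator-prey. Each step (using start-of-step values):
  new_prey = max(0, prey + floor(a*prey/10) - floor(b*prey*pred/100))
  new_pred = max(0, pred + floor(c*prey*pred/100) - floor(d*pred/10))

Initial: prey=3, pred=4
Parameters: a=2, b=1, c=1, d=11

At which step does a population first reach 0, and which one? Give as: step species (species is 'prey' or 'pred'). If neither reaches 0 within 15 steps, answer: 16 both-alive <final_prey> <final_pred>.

Step 1: prey: 3+0-0=3; pred: 4+0-4=0
First extinction: pred at step 1

Answer: 1 pred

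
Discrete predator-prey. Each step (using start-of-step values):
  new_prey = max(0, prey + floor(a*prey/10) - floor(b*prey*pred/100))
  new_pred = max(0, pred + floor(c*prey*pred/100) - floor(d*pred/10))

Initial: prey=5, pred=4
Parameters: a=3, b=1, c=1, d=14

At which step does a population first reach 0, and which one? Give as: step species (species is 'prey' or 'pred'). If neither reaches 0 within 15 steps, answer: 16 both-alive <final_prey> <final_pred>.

Step 1: prey: 5+1-0=6; pred: 4+0-5=0
First extinction: pred at step 1

Answer: 1 pred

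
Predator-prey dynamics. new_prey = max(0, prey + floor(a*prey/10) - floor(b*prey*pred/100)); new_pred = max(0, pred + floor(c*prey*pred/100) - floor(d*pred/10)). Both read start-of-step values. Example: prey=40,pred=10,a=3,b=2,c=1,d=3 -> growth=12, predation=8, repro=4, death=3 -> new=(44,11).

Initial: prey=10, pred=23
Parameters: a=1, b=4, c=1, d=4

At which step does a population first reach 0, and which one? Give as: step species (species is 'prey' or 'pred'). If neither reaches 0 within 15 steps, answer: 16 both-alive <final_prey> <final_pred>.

Answer: 16 both-alive 1 2

Derivation:
Step 1: prey: 10+1-9=2; pred: 23+2-9=16
Step 2: prey: 2+0-1=1; pred: 16+0-6=10
Step 3: prey: 1+0-0=1; pred: 10+0-4=6
Step 4: prey: 1+0-0=1; pred: 6+0-2=4
Step 5: prey: 1+0-0=1; pred: 4+0-1=3
Step 6: prey: 1+0-0=1; pred: 3+0-1=2
Step 7: prey: 1+0-0=1; pred: 2+0-0=2
Steps 8-15: state stable at prey=1, pred=2 (no change)
No extinction within 15 steps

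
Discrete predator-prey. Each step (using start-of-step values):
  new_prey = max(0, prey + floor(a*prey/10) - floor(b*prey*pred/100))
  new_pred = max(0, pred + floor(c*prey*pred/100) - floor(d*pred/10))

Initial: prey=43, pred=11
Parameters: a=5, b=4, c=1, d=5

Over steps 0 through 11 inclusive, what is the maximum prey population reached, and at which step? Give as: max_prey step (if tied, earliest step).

Answer: 79 6

Derivation:
Step 1: prey: 43+21-18=46; pred: 11+4-5=10
Step 2: prey: 46+23-18=51; pred: 10+4-5=9
Step 3: prey: 51+25-18=58; pred: 9+4-4=9
Step 4: prey: 58+29-20=67; pred: 9+5-4=10
Step 5: prey: 67+33-26=74; pred: 10+6-5=11
Step 6: prey: 74+37-32=79; pred: 11+8-5=14
Step 7: prey: 79+39-44=74; pred: 14+11-7=18
Step 8: prey: 74+37-53=58; pred: 18+13-9=22
Step 9: prey: 58+29-51=36; pred: 22+12-11=23
Step 10: prey: 36+18-33=21; pred: 23+8-11=20
Step 11: prey: 21+10-16=15; pred: 20+4-10=14
Max prey = 79 at step 6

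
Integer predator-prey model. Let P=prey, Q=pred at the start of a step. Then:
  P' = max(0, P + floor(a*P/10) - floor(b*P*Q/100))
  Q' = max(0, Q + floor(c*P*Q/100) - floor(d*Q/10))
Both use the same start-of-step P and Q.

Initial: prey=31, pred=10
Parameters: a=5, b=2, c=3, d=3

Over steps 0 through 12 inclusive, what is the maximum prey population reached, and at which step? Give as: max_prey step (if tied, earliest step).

Step 1: prey: 31+15-6=40; pred: 10+9-3=16
Step 2: prey: 40+20-12=48; pred: 16+19-4=31
Step 3: prey: 48+24-29=43; pred: 31+44-9=66
Step 4: prey: 43+21-56=8; pred: 66+85-19=132
Step 5: prey: 8+4-21=0; pred: 132+31-39=124
Step 6: prey: 0+0-0=0; pred: 124+0-37=87
Step 7: prey: 0+0-0=0; pred: 87+0-26=61
Step 8: prey: 0+0-0=0; pred: 61+0-18=43
Step 9: prey: 0+0-0=0; pred: 43+0-12=31
Step 10: prey: 0+0-0=0; pred: 31+0-9=22
Step 11: prey: 0+0-0=0; pred: 22+0-6=16
Step 12: prey: 0+0-0=0; pred: 16+0-4=12
Max prey = 48 at step 2

Answer: 48 2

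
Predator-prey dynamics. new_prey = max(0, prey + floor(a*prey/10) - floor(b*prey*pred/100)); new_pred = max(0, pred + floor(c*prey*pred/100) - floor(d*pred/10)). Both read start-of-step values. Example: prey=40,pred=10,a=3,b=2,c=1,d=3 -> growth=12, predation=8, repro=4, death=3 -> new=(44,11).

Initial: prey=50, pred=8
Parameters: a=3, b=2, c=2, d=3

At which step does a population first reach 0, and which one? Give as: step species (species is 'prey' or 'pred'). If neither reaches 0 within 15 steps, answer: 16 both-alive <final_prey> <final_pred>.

Step 1: prey: 50+15-8=57; pred: 8+8-2=14
Step 2: prey: 57+17-15=59; pred: 14+15-4=25
Step 3: prey: 59+17-29=47; pred: 25+29-7=47
Step 4: prey: 47+14-44=17; pred: 47+44-14=77
Step 5: prey: 17+5-26=0; pred: 77+26-23=80
First extinction: prey at step 5

Answer: 5 prey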